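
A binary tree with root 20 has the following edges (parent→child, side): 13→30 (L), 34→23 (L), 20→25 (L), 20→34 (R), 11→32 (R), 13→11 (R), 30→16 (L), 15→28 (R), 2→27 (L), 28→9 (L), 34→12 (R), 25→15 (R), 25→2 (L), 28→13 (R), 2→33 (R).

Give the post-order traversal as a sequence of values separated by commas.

27, 33, 2, 9, 16, 30, 32, 11, 13, 28, 15, 25, 23, 12, 34, 20

Post-order visits the left subtree, then the right subtree, then the node.
At 20: go left to 25.
  At 25: go left to 2.
    At 2: go left to 27.
      27 is a leaf — visit 27.
    At 2: go right to 33.
      33 is a leaf — visit 33.
    Visit 2.
  At 25: go right to 15.
    At 15: no left child.
    At 15: go right to 28.
      At 28: go left to 9.
        9 is a leaf — visit 9.
      At 28: go right to 13.
        At 13: go left to 30.
          At 30: go left to 16.
            16 is a leaf — visit 16.
          At 30: no right child.
          Visit 30.
        At 13: go right to 11.
          At 11: no left child.
          At 11: go right to 32.
            32 is a leaf — visit 32.
          Visit 11.
        Visit 13.
      Visit 28.
    Visit 15.
  Visit 25.
At 20: go right to 34.
  At 34: go left to 23.
    23 is a leaf — visit 23.
  At 34: go right to 12.
    12 is a leaf — visit 12.
  Visit 34.
Visit 20.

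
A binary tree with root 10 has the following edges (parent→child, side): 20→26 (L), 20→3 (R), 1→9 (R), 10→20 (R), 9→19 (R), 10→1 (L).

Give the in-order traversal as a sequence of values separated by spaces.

In-order visits the left subtree, then the node, then the right subtree.
At 10: go left to 1.
  At 1: no left child.
  Visit 1.
  At 1: go right to 9.
    At 9: no left child.
    Visit 9.
    At 9: go right to 19.
      19 is a leaf — visit 19.
Visit 10.
At 10: go right to 20.
  At 20: go left to 26.
    26 is a leaf — visit 26.
  Visit 20.
  At 20: go right to 3.
    3 is a leaf — visit 3.

1 9 19 10 26 20 3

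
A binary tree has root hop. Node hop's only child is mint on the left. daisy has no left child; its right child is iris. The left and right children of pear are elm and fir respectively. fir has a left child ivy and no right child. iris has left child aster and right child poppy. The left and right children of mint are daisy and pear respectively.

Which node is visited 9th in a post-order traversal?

Post-order visits the left subtree, then the right subtree, then the node.
At hop: go left to mint.
  At mint: go left to daisy.
    At daisy: no left child.
    At daisy: go right to iris.
      At iris: go left to aster.
        aster is a leaf — visit aster.
      At iris: go right to poppy.
        poppy is a leaf — visit poppy.
      Visit iris.
    Visit daisy.
  At mint: go right to pear.
    At pear: go left to elm.
      elm is a leaf — visit elm.
    At pear: go right to fir.
      At fir: go left to ivy.
        ivy is a leaf — visit ivy.
      At fir: no right child.
      Visit fir.
    Visit pear.
  Visit mint.
At hop: no right child.
Visit hop.
Full post-order sequence: aster, poppy, iris, daisy, elm, ivy, fir, pear, mint, hop.

mint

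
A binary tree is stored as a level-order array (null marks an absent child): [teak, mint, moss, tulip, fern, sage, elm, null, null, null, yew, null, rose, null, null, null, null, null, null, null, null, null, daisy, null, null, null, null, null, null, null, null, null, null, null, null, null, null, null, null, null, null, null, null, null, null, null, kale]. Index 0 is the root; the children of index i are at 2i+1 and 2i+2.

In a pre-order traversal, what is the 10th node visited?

rose

Pre-order visits the node, then its left subtree, then its right subtree.
Visit teak.
At teak: go left to mint.
  Visit mint.
  At mint: go left to tulip.
    tulip is a leaf — visit tulip.
  At mint: go right to fern.
    Visit fern.
    At fern: no left child.
    At fern: go right to yew.
      Visit yew.
      At yew: no left child.
      At yew: go right to daisy.
        Visit daisy.
        At daisy: no left child.
        At daisy: go right to kale.
          kale is a leaf — visit kale.
At teak: go right to moss.
  Visit moss.
  At moss: go left to sage.
    Visit sage.
    At sage: no left child.
    At sage: go right to rose.
      rose is a leaf — visit rose.
  At moss: go right to elm.
    elm is a leaf — visit elm.
Full pre-order sequence: teak, mint, tulip, fern, yew, daisy, kale, moss, sage, rose, elm.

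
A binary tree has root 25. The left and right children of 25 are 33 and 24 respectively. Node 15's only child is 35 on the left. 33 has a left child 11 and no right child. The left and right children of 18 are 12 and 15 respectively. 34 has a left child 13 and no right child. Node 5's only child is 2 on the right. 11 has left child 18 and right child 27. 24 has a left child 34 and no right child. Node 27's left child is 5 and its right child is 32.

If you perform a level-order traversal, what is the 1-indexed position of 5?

11

Level-order visits nodes level by level from the root, left to right within each level.
Level 0: 25
Level 1: 33, 24
Level 2: 11, 34
Level 3: 18, 27, 13
Level 4: 12, 15, 5, 32
Level 5: 35, 2
Full level-order sequence: 25, 33, 24, 11, 34, 18, 27, 13, 12, 15, 5, 32, 35, 2.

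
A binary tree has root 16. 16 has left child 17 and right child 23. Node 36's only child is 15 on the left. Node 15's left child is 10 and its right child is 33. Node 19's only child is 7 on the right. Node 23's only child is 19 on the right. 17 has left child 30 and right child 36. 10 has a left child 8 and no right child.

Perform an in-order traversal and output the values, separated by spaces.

30 17 8 10 15 33 36 16 23 19 7

In-order visits the left subtree, then the node, then the right subtree.
At 16: go left to 17.
  At 17: go left to 30.
    30 is a leaf — visit 30.
  Visit 17.
  At 17: go right to 36.
    At 36: go left to 15.
      At 15: go left to 10.
        At 10: go left to 8.
          8 is a leaf — visit 8.
        Visit 10.
        At 10: no right child.
      Visit 15.
      At 15: go right to 33.
        33 is a leaf — visit 33.
    Visit 36.
    At 36: no right child.
Visit 16.
At 16: go right to 23.
  At 23: no left child.
  Visit 23.
  At 23: go right to 19.
    At 19: no left child.
    Visit 19.
    At 19: go right to 7.
      7 is a leaf — visit 7.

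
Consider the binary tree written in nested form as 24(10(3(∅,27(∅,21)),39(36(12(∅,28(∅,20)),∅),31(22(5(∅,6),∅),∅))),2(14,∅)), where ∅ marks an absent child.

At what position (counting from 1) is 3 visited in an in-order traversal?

1

In-order visits the left subtree, then the node, then the right subtree.
At 24: go left to 10.
  At 10: go left to 3.
    At 3: no left child.
    Visit 3.
    At 3: go right to 27.
      At 27: no left child.
      Visit 27.
      At 27: go right to 21.
        21 is a leaf — visit 21.
  Visit 10.
  At 10: go right to 39.
    At 39: go left to 36.
      At 36: go left to 12.
        At 12: no left child.
        Visit 12.
        At 12: go right to 28.
          At 28: no left child.
          Visit 28.
          At 28: go right to 20.
            20 is a leaf — visit 20.
      Visit 36.
      At 36: no right child.
    Visit 39.
    At 39: go right to 31.
      At 31: go left to 22.
        At 22: go left to 5.
          At 5: no left child.
          Visit 5.
          At 5: go right to 6.
            6 is a leaf — visit 6.
        Visit 22.
        At 22: no right child.
      Visit 31.
      At 31: no right child.
Visit 24.
At 24: go right to 2.
  At 2: go left to 14.
    14 is a leaf — visit 14.
  Visit 2.
  At 2: no right child.
Full in-order sequence: 3, 27, 21, 10, 12, 28, 20, 36, 39, 5, 6, 22, 31, 24, 14, 2.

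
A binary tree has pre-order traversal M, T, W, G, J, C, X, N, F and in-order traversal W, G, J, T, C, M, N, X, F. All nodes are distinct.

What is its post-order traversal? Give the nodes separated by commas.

The first element of pre-order is the root; it splits in-order into left and right subtrees.
Root M: left subtree has 5 nodes {W, G, J, T, C}, right has 3 {N, X, F}.
  Root T: left subtree has 3 nodes {W, G, J}, right has 1 {C}.
    Root W: left subtree has 0 nodes { }, right has 2 {G, J}.
      Root G: left subtree has 0 nodes { }, right has 1 {J}.
  Root X: left subtree has 1 node {N}, right has 1 {F}.

J, G, W, C, T, N, F, X, M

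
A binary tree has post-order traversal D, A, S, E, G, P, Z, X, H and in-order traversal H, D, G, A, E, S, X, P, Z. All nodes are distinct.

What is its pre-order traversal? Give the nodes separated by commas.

H, X, G, D, E, A, S, Z, P

The last element of post-order is the root; it splits in-order into left and right subtrees.
Root H: left subtree has 0 nodes { }, right has 8 {D, G, A, E, S, X, P, Z}.
  Root X: left subtree has 5 nodes {D, G, A, E, S}, right has 2 {P, Z}.
    Root G: left subtree has 1 node {D}, right has 3 {A, E, S}.
      Root E: left subtree has 1 node {A}, right has 1 {S}.
    Root Z: left subtree has 1 node {P}, right has 0 { }.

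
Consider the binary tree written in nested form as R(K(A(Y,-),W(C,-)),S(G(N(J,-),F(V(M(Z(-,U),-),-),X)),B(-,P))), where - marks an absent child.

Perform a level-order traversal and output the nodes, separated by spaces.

R K S A W G B Y C N F P J V X M Z U

Level-order visits nodes level by level from the root, left to right within each level.
Level 0: R
Level 1: K, S
Level 2: A, W, G, B
Level 3: Y, C, N, F, P
Level 4: J, V, X
Level 5: M
Level 6: Z
Level 7: U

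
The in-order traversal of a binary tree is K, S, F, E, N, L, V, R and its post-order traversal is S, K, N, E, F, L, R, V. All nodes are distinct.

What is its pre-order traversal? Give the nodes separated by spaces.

The last element of post-order is the root; it splits in-order into left and right subtrees.
Root V: left subtree has 6 nodes {K, S, F, E, N, L}, right has 1 {R}.
  Root L: left subtree has 5 nodes {K, S, F, E, N}, right has 0 { }.
    Root F: left subtree has 2 nodes {K, S}, right has 2 {E, N}.
      Root K: left subtree has 0 nodes { }, right has 1 {S}.
      Root E: left subtree has 0 nodes { }, right has 1 {N}.

V L F K S E N R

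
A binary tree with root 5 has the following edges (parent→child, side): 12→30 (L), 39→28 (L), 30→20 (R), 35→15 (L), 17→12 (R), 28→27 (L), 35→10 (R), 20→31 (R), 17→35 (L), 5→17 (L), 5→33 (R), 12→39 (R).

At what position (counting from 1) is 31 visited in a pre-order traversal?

9

Pre-order visits the node, then its left subtree, then its right subtree.
Visit 5.
At 5: go left to 17.
  Visit 17.
  At 17: go left to 35.
    Visit 35.
    At 35: go left to 15.
      15 is a leaf — visit 15.
    At 35: go right to 10.
      10 is a leaf — visit 10.
  At 17: go right to 12.
    Visit 12.
    At 12: go left to 30.
      Visit 30.
      At 30: no left child.
      At 30: go right to 20.
        Visit 20.
        At 20: no left child.
        At 20: go right to 31.
          31 is a leaf — visit 31.
    At 12: go right to 39.
      Visit 39.
      At 39: go left to 28.
        Visit 28.
        At 28: go left to 27.
          27 is a leaf — visit 27.
        At 28: no right child.
      At 39: no right child.
At 5: go right to 33.
  33 is a leaf — visit 33.
Full pre-order sequence: 5, 17, 35, 15, 10, 12, 30, 20, 31, 39, 28, 27, 33.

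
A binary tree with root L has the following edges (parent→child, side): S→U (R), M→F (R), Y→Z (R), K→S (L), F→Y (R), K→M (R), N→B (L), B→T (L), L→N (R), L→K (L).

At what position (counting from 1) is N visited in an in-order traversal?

In-order visits the left subtree, then the node, then the right subtree.
At L: go left to K.
  At K: go left to S.
    At S: no left child.
    Visit S.
    At S: go right to U.
      U is a leaf — visit U.
  Visit K.
  At K: go right to M.
    At M: no left child.
    Visit M.
    At M: go right to F.
      At F: no left child.
      Visit F.
      At F: go right to Y.
        At Y: no left child.
        Visit Y.
        At Y: go right to Z.
          Z is a leaf — visit Z.
Visit L.
At L: go right to N.
  At N: go left to B.
    At B: go left to T.
      T is a leaf — visit T.
    Visit B.
    At B: no right child.
  Visit N.
  At N: no right child.
Full in-order sequence: S, U, K, M, F, Y, Z, L, T, B, N.

11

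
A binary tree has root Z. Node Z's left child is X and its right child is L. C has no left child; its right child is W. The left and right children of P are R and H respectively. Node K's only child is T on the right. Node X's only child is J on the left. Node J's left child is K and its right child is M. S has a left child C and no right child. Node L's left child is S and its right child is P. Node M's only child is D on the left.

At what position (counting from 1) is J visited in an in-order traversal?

3

In-order visits the left subtree, then the node, then the right subtree.
At Z: go left to X.
  At X: go left to J.
    At J: go left to K.
      At K: no left child.
      Visit K.
      At K: go right to T.
        T is a leaf — visit T.
    Visit J.
    At J: go right to M.
      At M: go left to D.
        D is a leaf — visit D.
      Visit M.
      At M: no right child.
  Visit X.
  At X: no right child.
Visit Z.
At Z: go right to L.
  At L: go left to S.
    At S: go left to C.
      At C: no left child.
      Visit C.
      At C: go right to W.
        W is a leaf — visit W.
    Visit S.
    At S: no right child.
  Visit L.
  At L: go right to P.
    At P: go left to R.
      R is a leaf — visit R.
    Visit P.
    At P: go right to H.
      H is a leaf — visit H.
Full in-order sequence: K, T, J, D, M, X, Z, C, W, S, L, R, P, H.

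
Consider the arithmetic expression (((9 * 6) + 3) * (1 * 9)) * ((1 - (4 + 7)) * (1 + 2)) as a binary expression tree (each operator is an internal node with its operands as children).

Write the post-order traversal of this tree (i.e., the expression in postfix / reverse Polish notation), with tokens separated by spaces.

9 6 * 3 + 1 9 * * 1 4 7 + - 1 2 + * *

Post-order on an expression tree gives postfix notation: for each operator, emit left operand, right operand, then the operator.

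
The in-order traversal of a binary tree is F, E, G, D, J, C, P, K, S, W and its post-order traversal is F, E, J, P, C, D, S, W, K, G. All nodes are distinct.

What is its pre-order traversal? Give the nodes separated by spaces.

The last element of post-order is the root; it splits in-order into left and right subtrees.
Root G: left subtree has 2 nodes {F, E}, right has 7 {D, J, C, P, K, S, W}.
  Root E: left subtree has 1 node {F}, right has 0 { }.
  Root K: left subtree has 4 nodes {D, J, C, P}, right has 2 {S, W}.
    Root D: left subtree has 0 nodes { }, right has 3 {J, C, P}.
      Root C: left subtree has 1 node {J}, right has 1 {P}.
    Root W: left subtree has 1 node {S}, right has 0 { }.

G E F K D C J P W S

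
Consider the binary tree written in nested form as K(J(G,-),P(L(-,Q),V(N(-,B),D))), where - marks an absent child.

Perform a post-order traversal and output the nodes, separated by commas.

G, J, Q, L, B, N, D, V, P, K

Post-order visits the left subtree, then the right subtree, then the node.
At K: go left to J.
  At J: go left to G.
    G is a leaf — visit G.
  At J: no right child.
  Visit J.
At K: go right to P.
  At P: go left to L.
    At L: no left child.
    At L: go right to Q.
      Q is a leaf — visit Q.
    Visit L.
  At P: go right to V.
    At V: go left to N.
      At N: no left child.
      At N: go right to B.
        B is a leaf — visit B.
      Visit N.
    At V: go right to D.
      D is a leaf — visit D.
    Visit V.
  Visit P.
Visit K.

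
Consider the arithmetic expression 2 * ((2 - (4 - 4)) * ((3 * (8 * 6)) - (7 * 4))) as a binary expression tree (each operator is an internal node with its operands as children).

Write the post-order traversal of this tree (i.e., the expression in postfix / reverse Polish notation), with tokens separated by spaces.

2 2 4 4 - - 3 8 6 * * 7 4 * - * *

Post-order on an expression tree gives postfix notation: for each operator, emit left operand, right operand, then the operator.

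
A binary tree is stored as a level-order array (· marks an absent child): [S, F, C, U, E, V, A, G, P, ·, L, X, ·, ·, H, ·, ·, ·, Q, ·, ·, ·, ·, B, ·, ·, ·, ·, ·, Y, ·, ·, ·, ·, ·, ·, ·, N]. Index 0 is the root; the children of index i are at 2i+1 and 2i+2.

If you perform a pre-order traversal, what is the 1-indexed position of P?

Pre-order visits the node, then its left subtree, then its right subtree.
Visit S.
At S: go left to F.
  Visit F.
  At F: go left to U.
    Visit U.
    At U: go left to G.
      G is a leaf — visit G.
    At U: go right to P.
      Visit P.
      At P: no left child.
      At P: go right to Q.
        Visit Q.
        At Q: go left to N.
          N is a leaf — visit N.
        At Q: no right child.
  At F: go right to E.
    Visit E.
    At E: no left child.
    At E: go right to L.
      L is a leaf — visit L.
At S: go right to C.
  Visit C.
  At C: go left to V.
    Visit V.
    At V: go left to X.
      Visit X.
      At X: go left to B.
        B is a leaf — visit B.
      At X: no right child.
    At V: no right child.
  At C: go right to A.
    Visit A.
    At A: no left child.
    At A: go right to H.
      Visit H.
      At H: go left to Y.
        Y is a leaf — visit Y.
      At H: no right child.
Full pre-order sequence: S, F, U, G, P, Q, N, E, L, C, V, X, B, A, H, Y.

5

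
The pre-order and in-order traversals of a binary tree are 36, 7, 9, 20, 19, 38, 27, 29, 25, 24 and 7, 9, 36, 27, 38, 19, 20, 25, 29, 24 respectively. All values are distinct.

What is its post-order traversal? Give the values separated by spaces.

The first element of pre-order is the root; it splits in-order into left and right subtrees.
Root 36: left subtree has 2 nodes {7, 9}, right has 7 {27, 38, 19, 20, 25, 29, 24}.
  Root 7: left subtree has 0 nodes { }, right has 1 {9}.
  Root 20: left subtree has 3 nodes {27, 38, 19}, right has 3 {25, 29, 24}.
    Root 19: left subtree has 2 nodes {27, 38}, right has 0 { }.
      Root 38: left subtree has 1 node {27}, right has 0 { }.
    Root 29: left subtree has 1 node {25}, right has 1 {24}.

9 7 27 38 19 25 24 29 20 36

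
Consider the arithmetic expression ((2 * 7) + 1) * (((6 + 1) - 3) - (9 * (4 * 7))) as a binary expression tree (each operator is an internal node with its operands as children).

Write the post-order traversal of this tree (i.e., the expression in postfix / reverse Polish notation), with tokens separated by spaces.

Post-order on an expression tree gives postfix notation: for each operator, emit left operand, right operand, then the operator.

2 7 * 1 + 6 1 + 3 - 9 4 7 * * - *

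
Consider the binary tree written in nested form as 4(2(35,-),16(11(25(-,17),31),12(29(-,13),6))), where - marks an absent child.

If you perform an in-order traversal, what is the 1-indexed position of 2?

In-order visits the left subtree, then the node, then the right subtree.
At 4: go left to 2.
  At 2: go left to 35.
    35 is a leaf — visit 35.
  Visit 2.
  At 2: no right child.
Visit 4.
At 4: go right to 16.
  At 16: go left to 11.
    At 11: go left to 25.
      At 25: no left child.
      Visit 25.
      At 25: go right to 17.
        17 is a leaf — visit 17.
    Visit 11.
    At 11: go right to 31.
      31 is a leaf — visit 31.
  Visit 16.
  At 16: go right to 12.
    At 12: go left to 29.
      At 29: no left child.
      Visit 29.
      At 29: go right to 13.
        13 is a leaf — visit 13.
    Visit 12.
    At 12: go right to 6.
      6 is a leaf — visit 6.
Full in-order sequence: 35, 2, 4, 25, 17, 11, 31, 16, 29, 13, 12, 6.

2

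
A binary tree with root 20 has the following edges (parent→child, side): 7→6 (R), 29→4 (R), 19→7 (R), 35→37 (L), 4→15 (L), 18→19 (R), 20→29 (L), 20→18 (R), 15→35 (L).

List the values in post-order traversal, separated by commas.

Post-order visits the left subtree, then the right subtree, then the node.
At 20: go left to 29.
  At 29: no left child.
  At 29: go right to 4.
    At 4: go left to 15.
      At 15: go left to 35.
        At 35: go left to 37.
          37 is a leaf — visit 37.
        At 35: no right child.
        Visit 35.
      At 15: no right child.
      Visit 15.
    At 4: no right child.
    Visit 4.
  Visit 29.
At 20: go right to 18.
  At 18: no left child.
  At 18: go right to 19.
    At 19: no left child.
    At 19: go right to 7.
      At 7: no left child.
      At 7: go right to 6.
        6 is a leaf — visit 6.
      Visit 7.
    Visit 19.
  Visit 18.
Visit 20.

37, 35, 15, 4, 29, 6, 7, 19, 18, 20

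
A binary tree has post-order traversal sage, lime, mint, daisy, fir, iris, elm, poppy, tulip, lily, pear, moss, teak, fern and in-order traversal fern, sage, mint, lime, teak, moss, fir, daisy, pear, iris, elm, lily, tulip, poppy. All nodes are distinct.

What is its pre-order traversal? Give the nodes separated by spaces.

fern teak mint sage lime moss pear fir daisy lily elm iris tulip poppy

The last element of post-order is the root; it splits in-order into left and right subtrees.
Root fern: left subtree has 0 nodes { }, right has 13 {sage, mint, lime, teak, moss, fir, daisy, pear, iris, elm, lily, tulip, poppy}.
  Root teak: left subtree has 3 nodes {sage, mint, lime}, right has 9 {moss, fir, daisy, pear, iris, elm, lily, tulip, poppy}.
    Root mint: left subtree has 1 node {sage}, right has 1 {lime}.
    Root moss: left subtree has 0 nodes { }, right has 8 {fir, daisy, pear, iris, elm, lily, tulip, poppy}.
      Root pear: left subtree has 2 nodes {fir, daisy}, right has 5 {iris, elm, lily, tulip, poppy}.
        Root fir: left subtree has 0 nodes { }, right has 1 {daisy}.
        Root lily: left subtree has 2 nodes {iris, elm}, right has 2 {tulip, poppy}.
          Root elm: left subtree has 1 node {iris}, right has 0 { }.
          Root tulip: left subtree has 0 nodes { }, right has 1 {poppy}.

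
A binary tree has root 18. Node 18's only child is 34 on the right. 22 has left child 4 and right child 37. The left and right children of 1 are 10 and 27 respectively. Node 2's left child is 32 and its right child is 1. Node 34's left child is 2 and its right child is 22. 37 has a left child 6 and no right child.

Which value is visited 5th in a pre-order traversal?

Pre-order visits the node, then its left subtree, then its right subtree.
Visit 18.
At 18: no left child.
At 18: go right to 34.
  Visit 34.
  At 34: go left to 2.
    Visit 2.
    At 2: go left to 32.
      32 is a leaf — visit 32.
    At 2: go right to 1.
      Visit 1.
      At 1: go left to 10.
        10 is a leaf — visit 10.
      At 1: go right to 27.
        27 is a leaf — visit 27.
  At 34: go right to 22.
    Visit 22.
    At 22: go left to 4.
      4 is a leaf — visit 4.
    At 22: go right to 37.
      Visit 37.
      At 37: go left to 6.
        6 is a leaf — visit 6.
      At 37: no right child.
Full pre-order sequence: 18, 34, 2, 32, 1, 10, 27, 22, 4, 37, 6.

1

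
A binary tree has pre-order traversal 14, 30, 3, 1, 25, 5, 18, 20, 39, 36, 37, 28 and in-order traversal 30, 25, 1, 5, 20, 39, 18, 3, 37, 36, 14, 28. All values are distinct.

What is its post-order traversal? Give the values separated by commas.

The first element of pre-order is the root; it splits in-order into left and right subtrees.
Root 14: left subtree has 10 nodes {30, 25, 1, 5, 20, 39, 18, 3, 37, 36}, right has 1 {28}.
  Root 30: left subtree has 0 nodes { }, right has 9 {25, 1, 5, 20, 39, 18, 3, 37, 36}.
    Root 3: left subtree has 6 nodes {25, 1, 5, 20, 39, 18}, right has 2 {37, 36}.
      Root 1: left subtree has 1 node {25}, right has 4 {5, 20, 39, 18}.
        Root 5: left subtree has 0 nodes { }, right has 3 {20, 39, 18}.
          Root 18: left subtree has 2 nodes {20, 39}, right has 0 { }.
            Root 20: left subtree has 0 nodes { }, right has 1 {39}.
      Root 36: left subtree has 1 node {37}, right has 0 { }.

25, 39, 20, 18, 5, 1, 37, 36, 3, 30, 28, 14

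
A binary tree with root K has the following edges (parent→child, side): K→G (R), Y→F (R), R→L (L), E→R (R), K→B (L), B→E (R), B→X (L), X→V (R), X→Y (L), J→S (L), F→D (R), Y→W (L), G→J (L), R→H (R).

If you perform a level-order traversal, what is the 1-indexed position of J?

6

Level-order visits nodes level by level from the root, left to right within each level.
Level 0: K
Level 1: B, G
Level 2: X, E, J
Level 3: Y, V, R, S
Level 4: W, F, L, H
Level 5: D
Full level-order sequence: K, B, G, X, E, J, Y, V, R, S, W, F, L, H, D.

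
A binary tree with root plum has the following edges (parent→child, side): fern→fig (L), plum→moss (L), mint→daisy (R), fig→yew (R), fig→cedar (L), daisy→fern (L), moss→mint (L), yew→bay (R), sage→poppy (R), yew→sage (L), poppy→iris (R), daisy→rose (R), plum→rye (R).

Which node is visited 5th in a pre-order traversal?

fern

Pre-order visits the node, then its left subtree, then its right subtree.
Visit plum.
At plum: go left to moss.
  Visit moss.
  At moss: go left to mint.
    Visit mint.
    At mint: no left child.
    At mint: go right to daisy.
      Visit daisy.
      At daisy: go left to fern.
        Visit fern.
        At fern: go left to fig.
          Visit fig.
          At fig: go left to cedar.
            cedar is a leaf — visit cedar.
          At fig: go right to yew.
            Visit yew.
            At yew: go left to sage.
              Visit sage.
              At sage: no left child.
              At sage: go right to poppy.
                Visit poppy.
                At poppy: no left child.
                At poppy: go right to iris.
                  iris is a leaf — visit iris.
            At yew: go right to bay.
              bay is a leaf — visit bay.
        At fern: no right child.
      At daisy: go right to rose.
        rose is a leaf — visit rose.
  At moss: no right child.
At plum: go right to rye.
  rye is a leaf — visit rye.
Full pre-order sequence: plum, moss, mint, daisy, fern, fig, cedar, yew, sage, poppy, iris, bay, rose, rye.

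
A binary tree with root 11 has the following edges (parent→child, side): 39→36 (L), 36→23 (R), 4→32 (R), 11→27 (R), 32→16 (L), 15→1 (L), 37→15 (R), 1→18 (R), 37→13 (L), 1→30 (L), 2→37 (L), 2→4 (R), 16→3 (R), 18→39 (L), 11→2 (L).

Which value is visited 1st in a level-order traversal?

11

Level-order visits nodes level by level from the root, left to right within each level.
Level 0: 11
Level 1: 2, 27
Level 2: 37, 4
Level 3: 13, 15, 32
Level 4: 1, 16
Level 5: 30, 18, 3
Level 6: 39
Level 7: 36
Level 8: 23
Full level-order sequence: 11, 2, 27, 37, 4, 13, 15, 32, 1, 16, 30, 18, 3, 39, 36, 23.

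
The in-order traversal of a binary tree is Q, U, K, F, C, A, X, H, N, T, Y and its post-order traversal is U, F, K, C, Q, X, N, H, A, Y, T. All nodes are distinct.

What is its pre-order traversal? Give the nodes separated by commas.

The last element of post-order is the root; it splits in-order into left and right subtrees.
Root T: left subtree has 9 nodes {Q, U, K, F, C, A, X, H, N}, right has 1 {Y}.
  Root A: left subtree has 5 nodes {Q, U, K, F, C}, right has 3 {X, H, N}.
    Root Q: left subtree has 0 nodes { }, right has 4 {U, K, F, C}.
      Root C: left subtree has 3 nodes {U, K, F}, right has 0 { }.
        Root K: left subtree has 1 node {U}, right has 1 {F}.
    Root H: left subtree has 1 node {X}, right has 1 {N}.

T, A, Q, C, K, U, F, H, X, N, Y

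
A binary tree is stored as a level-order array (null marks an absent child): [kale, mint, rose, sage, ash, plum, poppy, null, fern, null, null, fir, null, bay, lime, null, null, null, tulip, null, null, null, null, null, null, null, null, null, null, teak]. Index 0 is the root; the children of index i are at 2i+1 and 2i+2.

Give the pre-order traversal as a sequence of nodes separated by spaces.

Pre-order visits the node, then its left subtree, then its right subtree.
Visit kale.
At kale: go left to mint.
  Visit mint.
  At mint: go left to sage.
    Visit sage.
    At sage: no left child.
    At sage: go right to fern.
      Visit fern.
      At fern: no left child.
      At fern: go right to tulip.
        tulip is a leaf — visit tulip.
  At mint: go right to ash.
    ash is a leaf — visit ash.
At kale: go right to rose.
  Visit rose.
  At rose: go left to plum.
    Visit plum.
    At plum: go left to fir.
      fir is a leaf — visit fir.
    At plum: no right child.
  At rose: go right to poppy.
    Visit poppy.
    At poppy: go left to bay.
      bay is a leaf — visit bay.
    At poppy: go right to lime.
      Visit lime.
      At lime: go left to teak.
        teak is a leaf — visit teak.
      At lime: no right child.

kale mint sage fern tulip ash rose plum fir poppy bay lime teak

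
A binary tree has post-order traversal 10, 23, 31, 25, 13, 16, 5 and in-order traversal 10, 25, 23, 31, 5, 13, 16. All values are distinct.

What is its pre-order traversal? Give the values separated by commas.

5, 25, 10, 31, 23, 16, 13

The last element of post-order is the root; it splits in-order into left and right subtrees.
Root 5: left subtree has 4 nodes {10, 25, 23, 31}, right has 2 {13, 16}.
  Root 25: left subtree has 1 node {10}, right has 2 {23, 31}.
    Root 31: left subtree has 1 node {23}, right has 0 { }.
  Root 16: left subtree has 1 node {13}, right has 0 { }.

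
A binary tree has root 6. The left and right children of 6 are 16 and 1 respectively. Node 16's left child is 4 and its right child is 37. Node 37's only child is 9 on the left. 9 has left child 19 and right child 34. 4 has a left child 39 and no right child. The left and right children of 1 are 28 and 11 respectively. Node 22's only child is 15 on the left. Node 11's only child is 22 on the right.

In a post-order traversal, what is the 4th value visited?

34

Post-order visits the left subtree, then the right subtree, then the node.
At 6: go left to 16.
  At 16: go left to 4.
    At 4: go left to 39.
      39 is a leaf — visit 39.
    At 4: no right child.
    Visit 4.
  At 16: go right to 37.
    At 37: go left to 9.
      At 9: go left to 19.
        19 is a leaf — visit 19.
      At 9: go right to 34.
        34 is a leaf — visit 34.
      Visit 9.
    At 37: no right child.
    Visit 37.
  Visit 16.
At 6: go right to 1.
  At 1: go left to 28.
    28 is a leaf — visit 28.
  At 1: go right to 11.
    At 11: no left child.
    At 11: go right to 22.
      At 22: go left to 15.
        15 is a leaf — visit 15.
      At 22: no right child.
      Visit 22.
    Visit 11.
  Visit 1.
Visit 6.
Full post-order sequence: 39, 4, 19, 34, 9, 37, 16, 28, 15, 22, 11, 1, 6.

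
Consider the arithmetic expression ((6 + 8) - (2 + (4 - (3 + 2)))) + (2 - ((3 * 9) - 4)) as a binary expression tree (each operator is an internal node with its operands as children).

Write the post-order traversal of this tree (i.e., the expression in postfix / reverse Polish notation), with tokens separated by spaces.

6 8 + 2 4 3 2 + - + - 2 3 9 * 4 - - +

Post-order on an expression tree gives postfix notation: for each operator, emit left operand, right operand, then the operator.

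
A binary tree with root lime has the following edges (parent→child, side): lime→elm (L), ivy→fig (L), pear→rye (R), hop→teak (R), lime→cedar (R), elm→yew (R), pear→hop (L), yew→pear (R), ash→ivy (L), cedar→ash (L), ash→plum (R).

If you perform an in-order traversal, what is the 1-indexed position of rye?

6

In-order visits the left subtree, then the node, then the right subtree.
At lime: go left to elm.
  At elm: no left child.
  Visit elm.
  At elm: go right to yew.
    At yew: no left child.
    Visit yew.
    At yew: go right to pear.
      At pear: go left to hop.
        At hop: no left child.
        Visit hop.
        At hop: go right to teak.
          teak is a leaf — visit teak.
      Visit pear.
      At pear: go right to rye.
        rye is a leaf — visit rye.
Visit lime.
At lime: go right to cedar.
  At cedar: go left to ash.
    At ash: go left to ivy.
      At ivy: go left to fig.
        fig is a leaf — visit fig.
      Visit ivy.
      At ivy: no right child.
    Visit ash.
    At ash: go right to plum.
      plum is a leaf — visit plum.
  Visit cedar.
  At cedar: no right child.
Full in-order sequence: elm, yew, hop, teak, pear, rye, lime, fig, ivy, ash, plum, cedar.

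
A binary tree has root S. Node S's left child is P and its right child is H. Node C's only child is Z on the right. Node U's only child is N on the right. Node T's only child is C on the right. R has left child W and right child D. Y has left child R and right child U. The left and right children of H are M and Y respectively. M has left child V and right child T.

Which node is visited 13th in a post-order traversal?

H

Post-order visits the left subtree, then the right subtree, then the node.
At S: go left to P.
  P is a leaf — visit P.
At S: go right to H.
  At H: go left to M.
    At M: go left to V.
      V is a leaf — visit V.
    At M: go right to T.
      At T: no left child.
      At T: go right to C.
        At C: no left child.
        At C: go right to Z.
          Z is a leaf — visit Z.
        Visit C.
      Visit T.
    Visit M.
  At H: go right to Y.
    At Y: go left to R.
      At R: go left to W.
        W is a leaf — visit W.
      At R: go right to D.
        D is a leaf — visit D.
      Visit R.
    At Y: go right to U.
      At U: no left child.
      At U: go right to N.
        N is a leaf — visit N.
      Visit U.
    Visit Y.
  Visit H.
Visit S.
Full post-order sequence: P, V, Z, C, T, M, W, D, R, N, U, Y, H, S.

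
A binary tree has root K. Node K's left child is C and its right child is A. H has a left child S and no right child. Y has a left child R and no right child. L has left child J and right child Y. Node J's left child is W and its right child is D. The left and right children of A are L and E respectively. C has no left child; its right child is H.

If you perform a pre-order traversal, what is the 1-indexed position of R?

11

Pre-order visits the node, then its left subtree, then its right subtree.
Visit K.
At K: go left to C.
  Visit C.
  At C: no left child.
  At C: go right to H.
    Visit H.
    At H: go left to S.
      S is a leaf — visit S.
    At H: no right child.
At K: go right to A.
  Visit A.
  At A: go left to L.
    Visit L.
    At L: go left to J.
      Visit J.
      At J: go left to W.
        W is a leaf — visit W.
      At J: go right to D.
        D is a leaf — visit D.
    At L: go right to Y.
      Visit Y.
      At Y: go left to R.
        R is a leaf — visit R.
      At Y: no right child.
  At A: go right to E.
    E is a leaf — visit E.
Full pre-order sequence: K, C, H, S, A, L, J, W, D, Y, R, E.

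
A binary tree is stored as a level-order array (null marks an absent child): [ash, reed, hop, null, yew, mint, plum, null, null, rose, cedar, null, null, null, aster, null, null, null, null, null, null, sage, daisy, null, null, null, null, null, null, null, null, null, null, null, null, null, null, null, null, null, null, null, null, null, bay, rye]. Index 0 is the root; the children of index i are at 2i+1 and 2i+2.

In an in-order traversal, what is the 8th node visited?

daisy

In-order visits the left subtree, then the node, then the right subtree.
At ash: go left to reed.
  At reed: no left child.
  Visit reed.
  At reed: go right to yew.
    At yew: go left to rose.
      rose is a leaf — visit rose.
    Visit yew.
    At yew: go right to cedar.
      At cedar: go left to sage.
        At sage: no left child.
        Visit sage.
        At sage: go right to bay.
          bay is a leaf — visit bay.
      Visit cedar.
      At cedar: go right to daisy.
        At daisy: go left to rye.
          rye is a leaf — visit rye.
        Visit daisy.
        At daisy: no right child.
Visit ash.
At ash: go right to hop.
  At hop: go left to mint.
    mint is a leaf — visit mint.
  Visit hop.
  At hop: go right to plum.
    At plum: no left child.
    Visit plum.
    At plum: go right to aster.
      aster is a leaf — visit aster.
Full in-order sequence: reed, rose, yew, sage, bay, cedar, rye, daisy, ash, mint, hop, plum, aster.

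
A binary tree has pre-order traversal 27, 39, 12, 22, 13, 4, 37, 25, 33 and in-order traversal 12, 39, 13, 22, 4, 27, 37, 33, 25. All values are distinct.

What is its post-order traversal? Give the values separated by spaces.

12 13 4 22 39 33 25 37 27

The first element of pre-order is the root; it splits in-order into left and right subtrees.
Root 27: left subtree has 5 nodes {12, 39, 13, 22, 4}, right has 3 {37, 33, 25}.
  Root 39: left subtree has 1 node {12}, right has 3 {13, 22, 4}.
    Root 22: left subtree has 1 node {13}, right has 1 {4}.
  Root 37: left subtree has 0 nodes { }, right has 2 {33, 25}.
    Root 25: left subtree has 1 node {33}, right has 0 { }.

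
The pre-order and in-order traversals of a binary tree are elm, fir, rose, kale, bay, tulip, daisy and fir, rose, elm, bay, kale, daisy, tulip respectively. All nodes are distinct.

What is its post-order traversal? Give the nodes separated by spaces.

rose fir bay daisy tulip kale elm

The first element of pre-order is the root; it splits in-order into left and right subtrees.
Root elm: left subtree has 2 nodes {fir, rose}, right has 4 {bay, kale, daisy, tulip}.
  Root fir: left subtree has 0 nodes { }, right has 1 {rose}.
  Root kale: left subtree has 1 node {bay}, right has 2 {daisy, tulip}.
    Root tulip: left subtree has 1 node {daisy}, right has 0 { }.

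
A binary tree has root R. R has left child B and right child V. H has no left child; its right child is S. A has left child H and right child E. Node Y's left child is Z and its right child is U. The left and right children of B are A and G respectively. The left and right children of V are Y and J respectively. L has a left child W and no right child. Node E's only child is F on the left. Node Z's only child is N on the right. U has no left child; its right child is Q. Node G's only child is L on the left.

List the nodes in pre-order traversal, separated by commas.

Pre-order visits the node, then its left subtree, then its right subtree.
Visit R.
At R: go left to B.
  Visit B.
  At B: go left to A.
    Visit A.
    At A: go left to H.
      Visit H.
      At H: no left child.
      At H: go right to S.
        S is a leaf — visit S.
    At A: go right to E.
      Visit E.
      At E: go left to F.
        F is a leaf — visit F.
      At E: no right child.
  At B: go right to G.
    Visit G.
    At G: go left to L.
      Visit L.
      At L: go left to W.
        W is a leaf — visit W.
      At L: no right child.
    At G: no right child.
At R: go right to V.
  Visit V.
  At V: go left to Y.
    Visit Y.
    At Y: go left to Z.
      Visit Z.
      At Z: no left child.
      At Z: go right to N.
        N is a leaf — visit N.
    At Y: go right to U.
      Visit U.
      At U: no left child.
      At U: go right to Q.
        Q is a leaf — visit Q.
  At V: go right to J.
    J is a leaf — visit J.

R, B, A, H, S, E, F, G, L, W, V, Y, Z, N, U, Q, J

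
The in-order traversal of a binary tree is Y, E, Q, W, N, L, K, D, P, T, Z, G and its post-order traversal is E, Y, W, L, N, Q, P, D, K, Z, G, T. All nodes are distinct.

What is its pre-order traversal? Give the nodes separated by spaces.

The last element of post-order is the root; it splits in-order into left and right subtrees.
Root T: left subtree has 9 nodes {Y, E, Q, W, N, L, K, D, P}, right has 2 {Z, G}.
  Root K: left subtree has 6 nodes {Y, E, Q, W, N, L}, right has 2 {D, P}.
    Root Q: left subtree has 2 nodes {Y, E}, right has 3 {W, N, L}.
      Root Y: left subtree has 0 nodes { }, right has 1 {E}.
      Root N: left subtree has 1 node {W}, right has 1 {L}.
    Root D: left subtree has 0 nodes { }, right has 1 {P}.
  Root G: left subtree has 1 node {Z}, right has 0 { }.

T K Q Y E N W L D P G Z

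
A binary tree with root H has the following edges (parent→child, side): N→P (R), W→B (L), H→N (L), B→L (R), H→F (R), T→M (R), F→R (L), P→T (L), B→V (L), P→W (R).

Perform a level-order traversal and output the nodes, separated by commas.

H, N, F, P, R, T, W, M, B, V, L

Level-order visits nodes level by level from the root, left to right within each level.
Level 0: H
Level 1: N, F
Level 2: P, R
Level 3: T, W
Level 4: M, B
Level 5: V, L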